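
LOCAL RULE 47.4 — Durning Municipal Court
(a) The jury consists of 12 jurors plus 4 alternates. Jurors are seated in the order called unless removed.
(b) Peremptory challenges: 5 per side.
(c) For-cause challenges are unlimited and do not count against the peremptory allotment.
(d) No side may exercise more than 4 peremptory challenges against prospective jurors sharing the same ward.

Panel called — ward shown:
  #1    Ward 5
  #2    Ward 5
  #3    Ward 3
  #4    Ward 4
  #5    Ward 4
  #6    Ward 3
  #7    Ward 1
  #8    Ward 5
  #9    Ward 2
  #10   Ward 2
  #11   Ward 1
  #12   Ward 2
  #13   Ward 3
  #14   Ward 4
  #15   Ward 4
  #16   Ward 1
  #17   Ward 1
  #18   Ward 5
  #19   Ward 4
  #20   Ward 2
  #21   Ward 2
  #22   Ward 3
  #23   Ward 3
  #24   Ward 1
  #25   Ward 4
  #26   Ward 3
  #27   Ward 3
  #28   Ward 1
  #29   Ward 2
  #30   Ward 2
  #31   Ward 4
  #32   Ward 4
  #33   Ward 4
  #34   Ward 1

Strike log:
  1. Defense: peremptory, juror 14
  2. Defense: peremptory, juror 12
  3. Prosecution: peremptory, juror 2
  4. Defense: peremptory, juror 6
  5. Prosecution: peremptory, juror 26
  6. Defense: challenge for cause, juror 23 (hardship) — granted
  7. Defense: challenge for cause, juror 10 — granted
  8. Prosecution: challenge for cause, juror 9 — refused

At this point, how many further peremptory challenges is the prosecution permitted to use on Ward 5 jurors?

3

Prosecution peremptories so far: #2, #26 — 2 of 5 used, 3 left overall.
Against Ward 5: #2 — 1 used; per-ward cap 4 leaves 3.
Binding limit: min(3, 3) = 3.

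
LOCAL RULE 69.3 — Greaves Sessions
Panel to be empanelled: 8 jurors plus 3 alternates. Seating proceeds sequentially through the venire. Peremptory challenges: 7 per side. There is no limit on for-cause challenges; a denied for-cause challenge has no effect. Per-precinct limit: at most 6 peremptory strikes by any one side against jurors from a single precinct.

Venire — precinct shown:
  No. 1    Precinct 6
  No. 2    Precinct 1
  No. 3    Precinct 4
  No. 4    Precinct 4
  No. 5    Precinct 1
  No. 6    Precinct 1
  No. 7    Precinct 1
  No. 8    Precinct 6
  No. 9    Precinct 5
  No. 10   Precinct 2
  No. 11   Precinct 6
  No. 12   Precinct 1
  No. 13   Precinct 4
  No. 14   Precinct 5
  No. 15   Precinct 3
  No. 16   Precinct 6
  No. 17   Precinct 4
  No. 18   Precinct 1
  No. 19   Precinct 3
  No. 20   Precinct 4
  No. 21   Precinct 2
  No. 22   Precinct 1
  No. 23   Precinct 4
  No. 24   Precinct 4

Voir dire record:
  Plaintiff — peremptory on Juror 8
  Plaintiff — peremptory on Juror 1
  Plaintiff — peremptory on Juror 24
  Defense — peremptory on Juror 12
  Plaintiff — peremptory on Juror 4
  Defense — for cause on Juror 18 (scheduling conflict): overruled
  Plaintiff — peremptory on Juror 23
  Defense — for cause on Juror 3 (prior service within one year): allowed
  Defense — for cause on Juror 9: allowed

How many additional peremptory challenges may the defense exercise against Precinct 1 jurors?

Defense peremptories so far: #12 — 1 of 7 used, 6 left overall.
Against Precinct 1: #12 — 1 used; per-precinct cap 6 leaves 5.
Binding limit: min(6, 5) = 5.

5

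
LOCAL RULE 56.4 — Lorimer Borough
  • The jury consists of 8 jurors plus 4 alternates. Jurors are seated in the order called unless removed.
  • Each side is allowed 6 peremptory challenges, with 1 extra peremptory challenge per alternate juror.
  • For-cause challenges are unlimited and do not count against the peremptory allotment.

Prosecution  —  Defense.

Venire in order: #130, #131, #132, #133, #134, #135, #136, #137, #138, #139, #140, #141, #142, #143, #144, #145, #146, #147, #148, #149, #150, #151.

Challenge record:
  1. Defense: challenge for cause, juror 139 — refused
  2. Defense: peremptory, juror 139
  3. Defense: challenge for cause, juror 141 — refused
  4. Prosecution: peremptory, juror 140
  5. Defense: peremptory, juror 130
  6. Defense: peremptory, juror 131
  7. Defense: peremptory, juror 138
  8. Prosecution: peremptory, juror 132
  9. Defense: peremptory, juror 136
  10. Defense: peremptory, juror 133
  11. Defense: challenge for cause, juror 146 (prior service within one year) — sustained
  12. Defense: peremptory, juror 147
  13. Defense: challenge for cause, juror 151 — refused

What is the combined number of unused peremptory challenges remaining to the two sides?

Prosecution allotment: 6 base + 1 × 4 alternates = 10. Defense allotment: 6 base + 1 × 4 alternates = 10.
Prosecution peremptories used: #140, #132 — 2.
Defense peremptories used: #139, #130, #131, #138, #136, #133, #147 — 7 (for-cause on #139, #141, #146, #151 don't count).
Remaining: (10 − 2) + (10 − 7) = 11.

11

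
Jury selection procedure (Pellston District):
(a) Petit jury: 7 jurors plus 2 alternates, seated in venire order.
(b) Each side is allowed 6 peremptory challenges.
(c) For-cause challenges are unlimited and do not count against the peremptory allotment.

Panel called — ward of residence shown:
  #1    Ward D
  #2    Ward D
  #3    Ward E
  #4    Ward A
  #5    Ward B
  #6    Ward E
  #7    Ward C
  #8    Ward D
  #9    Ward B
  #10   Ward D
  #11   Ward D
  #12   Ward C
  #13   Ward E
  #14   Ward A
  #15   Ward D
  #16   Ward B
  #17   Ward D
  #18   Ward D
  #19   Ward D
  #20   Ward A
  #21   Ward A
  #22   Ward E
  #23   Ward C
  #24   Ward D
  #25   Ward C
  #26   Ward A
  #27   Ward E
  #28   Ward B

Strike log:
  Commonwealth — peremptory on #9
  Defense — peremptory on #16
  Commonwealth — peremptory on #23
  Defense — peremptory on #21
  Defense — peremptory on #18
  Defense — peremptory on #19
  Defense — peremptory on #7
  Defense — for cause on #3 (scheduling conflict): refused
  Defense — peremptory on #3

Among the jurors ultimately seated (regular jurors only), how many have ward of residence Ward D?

Removed: #3, #7, #9, #16, #18, #19, #21, #23.
Seated jurors 1–7: #1, #2, #4, #5, #6, #8, #10 (alternates #11, #12 not counted).
Of those, in Ward D: #1, #2, #8, #10 → 4.

4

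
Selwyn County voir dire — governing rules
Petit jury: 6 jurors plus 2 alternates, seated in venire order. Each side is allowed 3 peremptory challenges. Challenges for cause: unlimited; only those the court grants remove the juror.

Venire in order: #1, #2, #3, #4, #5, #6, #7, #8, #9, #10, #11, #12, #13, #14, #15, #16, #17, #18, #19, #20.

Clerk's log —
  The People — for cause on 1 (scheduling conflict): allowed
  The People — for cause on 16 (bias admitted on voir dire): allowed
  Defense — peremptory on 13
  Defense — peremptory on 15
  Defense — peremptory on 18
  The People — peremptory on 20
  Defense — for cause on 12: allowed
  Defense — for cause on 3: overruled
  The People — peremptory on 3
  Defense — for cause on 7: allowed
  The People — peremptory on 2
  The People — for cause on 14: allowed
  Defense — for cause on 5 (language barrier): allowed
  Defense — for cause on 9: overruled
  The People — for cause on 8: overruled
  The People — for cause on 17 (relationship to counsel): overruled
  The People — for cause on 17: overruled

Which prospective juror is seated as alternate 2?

19

Removed: #1, #2, #3, #5, #7, #12, #13, #14, #15, #16, #18, #20. (#8, #9, #17 stay — for-cause denied.)
Seating in order: seats 1–6 → #4, #6, #8, #9, #10, #11; alternates → #17, #19.
So alternate 2 is #19.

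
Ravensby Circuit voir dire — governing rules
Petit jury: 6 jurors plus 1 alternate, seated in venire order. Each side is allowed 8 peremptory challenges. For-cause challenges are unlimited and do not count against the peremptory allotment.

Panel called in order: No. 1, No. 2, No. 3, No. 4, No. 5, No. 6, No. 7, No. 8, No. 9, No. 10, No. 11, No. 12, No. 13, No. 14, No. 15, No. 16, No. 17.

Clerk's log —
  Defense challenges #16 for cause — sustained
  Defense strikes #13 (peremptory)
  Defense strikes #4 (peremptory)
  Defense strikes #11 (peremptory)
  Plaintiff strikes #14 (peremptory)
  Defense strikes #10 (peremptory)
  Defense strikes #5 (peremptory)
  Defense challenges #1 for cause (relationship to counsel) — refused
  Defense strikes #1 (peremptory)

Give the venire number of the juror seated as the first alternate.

Removed: #1, #4, #5, #10, #11, #13, #14, #16.
Filling seats in venire order through position 7: #2, #3, #6, #7, #8, #9, #12.
So alternate 1 is #12.

12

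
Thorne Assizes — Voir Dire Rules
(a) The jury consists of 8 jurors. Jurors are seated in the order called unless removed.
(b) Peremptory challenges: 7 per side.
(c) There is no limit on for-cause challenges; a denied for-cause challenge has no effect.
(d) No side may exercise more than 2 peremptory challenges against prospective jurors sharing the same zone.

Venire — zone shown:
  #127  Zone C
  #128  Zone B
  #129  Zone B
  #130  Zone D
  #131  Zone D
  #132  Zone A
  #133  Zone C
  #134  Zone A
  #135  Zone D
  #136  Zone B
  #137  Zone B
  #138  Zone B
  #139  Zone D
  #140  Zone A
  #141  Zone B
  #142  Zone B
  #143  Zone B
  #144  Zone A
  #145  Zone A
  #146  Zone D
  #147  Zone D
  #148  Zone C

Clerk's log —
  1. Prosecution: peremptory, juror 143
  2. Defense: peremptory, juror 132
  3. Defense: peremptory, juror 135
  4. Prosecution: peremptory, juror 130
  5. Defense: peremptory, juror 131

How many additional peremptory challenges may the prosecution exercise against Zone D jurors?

Prosecution peremptories so far: #143, #130 — 2 of 7 used, 5 left overall.
Against Zone D: #130 — 1 used; per-zone cap 2 leaves 1.
Binding limit: min(5, 1) = 1.

1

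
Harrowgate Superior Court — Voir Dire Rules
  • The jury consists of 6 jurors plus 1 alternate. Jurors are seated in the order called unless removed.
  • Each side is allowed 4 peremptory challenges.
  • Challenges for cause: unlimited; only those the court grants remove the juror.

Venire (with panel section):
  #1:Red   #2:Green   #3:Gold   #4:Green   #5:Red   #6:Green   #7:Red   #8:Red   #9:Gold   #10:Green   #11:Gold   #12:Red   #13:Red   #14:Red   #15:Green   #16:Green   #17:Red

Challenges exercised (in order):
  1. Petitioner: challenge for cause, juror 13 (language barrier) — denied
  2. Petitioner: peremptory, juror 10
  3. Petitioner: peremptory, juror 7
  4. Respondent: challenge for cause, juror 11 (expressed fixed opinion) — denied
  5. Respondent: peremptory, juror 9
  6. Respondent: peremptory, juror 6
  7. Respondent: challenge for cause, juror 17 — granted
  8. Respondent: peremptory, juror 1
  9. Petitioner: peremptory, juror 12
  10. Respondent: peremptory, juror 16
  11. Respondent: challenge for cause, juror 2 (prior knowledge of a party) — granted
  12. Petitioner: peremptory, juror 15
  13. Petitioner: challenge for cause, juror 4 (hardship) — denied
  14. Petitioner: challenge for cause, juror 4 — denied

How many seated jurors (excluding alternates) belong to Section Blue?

0

Removed: #1, #2, #6, #7, #9, #10, #12, #15, #16, #17.
Seated jurors 1–6: #3, #4, #5, #8, #11, #13 (alternates #14 not counted).
None of those are in Section Blue → 0.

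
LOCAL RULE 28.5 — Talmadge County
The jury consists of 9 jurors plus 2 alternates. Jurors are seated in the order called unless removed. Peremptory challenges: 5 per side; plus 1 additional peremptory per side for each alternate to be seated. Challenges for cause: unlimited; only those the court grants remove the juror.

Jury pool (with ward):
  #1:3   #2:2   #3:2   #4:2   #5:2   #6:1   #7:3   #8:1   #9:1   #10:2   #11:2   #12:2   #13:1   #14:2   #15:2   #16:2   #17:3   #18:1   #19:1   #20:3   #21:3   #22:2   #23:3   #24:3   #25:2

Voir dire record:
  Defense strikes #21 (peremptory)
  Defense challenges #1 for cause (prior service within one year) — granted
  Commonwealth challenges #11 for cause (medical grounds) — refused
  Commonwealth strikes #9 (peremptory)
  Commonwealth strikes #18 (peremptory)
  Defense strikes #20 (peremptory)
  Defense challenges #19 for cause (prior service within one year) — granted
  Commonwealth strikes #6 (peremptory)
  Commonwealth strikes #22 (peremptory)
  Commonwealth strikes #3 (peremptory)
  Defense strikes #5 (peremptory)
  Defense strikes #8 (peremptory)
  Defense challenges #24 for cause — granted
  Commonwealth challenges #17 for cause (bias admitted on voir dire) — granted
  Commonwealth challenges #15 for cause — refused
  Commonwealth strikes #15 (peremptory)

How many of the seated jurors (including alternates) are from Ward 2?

8

Removed: #1, #3, #5, #6, #8, #9, #15, #17, #18, #19, #20, #21, #22, #24.
Seated (11 incl. alternates): #2, #4, #7, #10, #11, #12, #13, #14, #16, #23, #25.
Of those, in Ward 2: #2, #4, #10, #11, #12, #14, #16, #25 → 8.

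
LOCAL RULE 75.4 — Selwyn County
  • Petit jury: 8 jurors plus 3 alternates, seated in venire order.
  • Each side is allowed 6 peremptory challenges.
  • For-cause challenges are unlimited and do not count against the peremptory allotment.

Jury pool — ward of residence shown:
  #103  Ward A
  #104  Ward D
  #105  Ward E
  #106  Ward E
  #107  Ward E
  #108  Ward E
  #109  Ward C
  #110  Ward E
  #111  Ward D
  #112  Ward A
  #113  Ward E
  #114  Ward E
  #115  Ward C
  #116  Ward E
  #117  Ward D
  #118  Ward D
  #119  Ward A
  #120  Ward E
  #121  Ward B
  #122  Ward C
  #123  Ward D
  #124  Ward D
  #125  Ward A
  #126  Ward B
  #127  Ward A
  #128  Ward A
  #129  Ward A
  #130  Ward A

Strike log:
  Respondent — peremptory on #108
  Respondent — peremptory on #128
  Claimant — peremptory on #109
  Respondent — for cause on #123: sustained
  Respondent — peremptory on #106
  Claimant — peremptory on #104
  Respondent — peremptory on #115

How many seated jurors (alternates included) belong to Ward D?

Removed: #104, #106, #108, #109, #115, #123, #128.
Seated (11 incl. alternates): #103, #105, #107, #110, #111, #112, #113, #114, #116, #117, #118.
Of those, in Ward D: #111, #117, #118 → 3.

3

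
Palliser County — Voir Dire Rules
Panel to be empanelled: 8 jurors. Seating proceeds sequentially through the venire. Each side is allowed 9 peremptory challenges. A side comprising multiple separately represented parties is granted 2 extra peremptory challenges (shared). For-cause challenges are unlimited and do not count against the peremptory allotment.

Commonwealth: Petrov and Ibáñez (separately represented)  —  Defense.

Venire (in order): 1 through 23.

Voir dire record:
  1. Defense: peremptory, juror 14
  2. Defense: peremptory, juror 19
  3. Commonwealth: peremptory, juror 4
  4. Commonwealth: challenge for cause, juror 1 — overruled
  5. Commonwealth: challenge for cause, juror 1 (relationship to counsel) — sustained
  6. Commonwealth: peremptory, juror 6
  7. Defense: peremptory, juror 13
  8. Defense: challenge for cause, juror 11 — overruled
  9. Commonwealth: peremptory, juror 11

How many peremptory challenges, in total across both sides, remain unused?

14

Commonwealth allotment: 9 base + 2 multi-party = 11. Defense allotment: 9.
Commonwealth peremptories used: #4, #6, #11 — 3 (for-cause on #1, #1 don't count).
Defense peremptories used: #14, #19, #13 — 3 (the for-cause on #11 doesn't count).
Remaining: (11 − 3) + (9 − 3) = 14.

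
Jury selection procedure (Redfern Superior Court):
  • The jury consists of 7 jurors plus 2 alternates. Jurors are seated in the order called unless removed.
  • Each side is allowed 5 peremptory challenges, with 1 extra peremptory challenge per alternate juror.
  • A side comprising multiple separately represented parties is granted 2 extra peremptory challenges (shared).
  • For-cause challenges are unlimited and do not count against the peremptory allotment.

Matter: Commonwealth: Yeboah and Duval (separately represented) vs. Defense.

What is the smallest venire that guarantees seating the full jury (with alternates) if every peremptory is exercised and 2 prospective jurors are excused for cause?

27

Seats to fill: 7 + 2 alternates = 9.
Peremptories — Commonwealth: 5 + 1×2 + 2 = 9; Defense: 5 + 1×2 = 7; total 16.
For-cause removals: 2.
Minimum venire: 9 + 16 + 2 = 27.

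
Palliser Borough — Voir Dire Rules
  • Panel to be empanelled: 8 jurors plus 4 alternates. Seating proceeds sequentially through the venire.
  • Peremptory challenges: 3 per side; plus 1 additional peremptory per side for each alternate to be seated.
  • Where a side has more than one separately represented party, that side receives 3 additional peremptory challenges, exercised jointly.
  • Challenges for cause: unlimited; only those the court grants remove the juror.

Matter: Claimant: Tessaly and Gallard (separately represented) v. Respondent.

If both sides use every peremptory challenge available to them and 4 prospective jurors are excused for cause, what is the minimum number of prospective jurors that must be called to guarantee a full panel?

33

Seats to fill: 8 + 4 alternates = 12.
Peremptories — Claimant: 3 + 1×4 + 3 = 10; Respondent: 3 + 1×4 = 7; total 17.
For-cause removals: 4.
Minimum venire: 12 + 17 + 4 = 33.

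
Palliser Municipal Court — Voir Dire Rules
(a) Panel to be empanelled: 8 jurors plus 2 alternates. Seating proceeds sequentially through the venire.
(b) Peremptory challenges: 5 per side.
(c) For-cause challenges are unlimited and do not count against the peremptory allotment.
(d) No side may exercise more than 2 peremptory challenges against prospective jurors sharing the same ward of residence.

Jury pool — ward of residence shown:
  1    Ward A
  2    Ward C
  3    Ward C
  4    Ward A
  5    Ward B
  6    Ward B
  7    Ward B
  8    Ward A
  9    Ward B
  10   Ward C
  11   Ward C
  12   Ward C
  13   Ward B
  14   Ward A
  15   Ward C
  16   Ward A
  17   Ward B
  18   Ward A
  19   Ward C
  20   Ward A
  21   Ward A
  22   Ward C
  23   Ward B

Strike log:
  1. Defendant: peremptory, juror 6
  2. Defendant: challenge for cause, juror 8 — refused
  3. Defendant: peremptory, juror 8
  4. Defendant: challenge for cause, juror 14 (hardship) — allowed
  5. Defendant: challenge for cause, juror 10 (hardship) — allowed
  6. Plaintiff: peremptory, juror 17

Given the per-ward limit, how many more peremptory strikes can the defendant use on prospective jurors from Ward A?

1

Defendant peremptories so far: #6, #8 — 2 of 5 used, 3 left overall.
Against Ward A: #8 — 1 used; per-ward cap 2 leaves 1.
Binding limit: min(3, 1) = 1.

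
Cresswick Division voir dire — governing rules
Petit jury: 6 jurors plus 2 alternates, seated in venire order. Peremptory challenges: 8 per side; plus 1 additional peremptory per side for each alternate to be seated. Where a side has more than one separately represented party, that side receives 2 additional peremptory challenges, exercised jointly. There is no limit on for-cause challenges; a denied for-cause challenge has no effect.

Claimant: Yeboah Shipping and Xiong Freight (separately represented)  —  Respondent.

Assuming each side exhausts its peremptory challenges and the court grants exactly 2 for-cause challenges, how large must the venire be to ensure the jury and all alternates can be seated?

32

Seats to fill: 6 + 2 alternates = 8.
Peremptories — Claimant: 8 + 1×2 + 2 = 12; Respondent: 8 + 1×2 = 10; total 22.
For-cause removals: 2.
Minimum venire: 8 + 22 + 2 = 32.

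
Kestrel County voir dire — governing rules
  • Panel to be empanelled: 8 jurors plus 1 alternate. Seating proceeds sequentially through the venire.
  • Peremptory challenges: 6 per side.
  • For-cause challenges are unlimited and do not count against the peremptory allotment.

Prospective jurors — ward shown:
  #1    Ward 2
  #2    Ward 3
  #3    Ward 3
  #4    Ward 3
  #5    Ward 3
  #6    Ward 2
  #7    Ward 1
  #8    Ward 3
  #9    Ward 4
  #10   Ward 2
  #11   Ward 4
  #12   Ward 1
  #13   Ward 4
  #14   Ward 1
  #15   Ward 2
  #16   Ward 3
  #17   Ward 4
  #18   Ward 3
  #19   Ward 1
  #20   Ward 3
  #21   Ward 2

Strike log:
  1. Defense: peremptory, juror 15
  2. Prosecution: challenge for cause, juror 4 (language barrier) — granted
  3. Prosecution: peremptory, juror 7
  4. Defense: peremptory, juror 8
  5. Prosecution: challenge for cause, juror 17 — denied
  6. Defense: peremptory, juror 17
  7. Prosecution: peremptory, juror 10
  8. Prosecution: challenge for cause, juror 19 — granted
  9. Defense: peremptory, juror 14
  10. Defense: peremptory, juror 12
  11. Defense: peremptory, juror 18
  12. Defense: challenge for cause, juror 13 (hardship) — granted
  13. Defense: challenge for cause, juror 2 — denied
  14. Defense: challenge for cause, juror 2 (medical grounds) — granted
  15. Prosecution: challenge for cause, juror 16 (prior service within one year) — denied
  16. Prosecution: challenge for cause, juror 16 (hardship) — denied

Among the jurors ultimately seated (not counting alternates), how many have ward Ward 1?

Removed: #2, #4, #7, #8, #10, #12, #13, #14, #15, #17, #18, #19.
Seated jurors 1–8: #1, #3, #5, #6, #9, #11, #16, #20 (alternates #21 not counted).
None of those are in Ward 1 → 0.

0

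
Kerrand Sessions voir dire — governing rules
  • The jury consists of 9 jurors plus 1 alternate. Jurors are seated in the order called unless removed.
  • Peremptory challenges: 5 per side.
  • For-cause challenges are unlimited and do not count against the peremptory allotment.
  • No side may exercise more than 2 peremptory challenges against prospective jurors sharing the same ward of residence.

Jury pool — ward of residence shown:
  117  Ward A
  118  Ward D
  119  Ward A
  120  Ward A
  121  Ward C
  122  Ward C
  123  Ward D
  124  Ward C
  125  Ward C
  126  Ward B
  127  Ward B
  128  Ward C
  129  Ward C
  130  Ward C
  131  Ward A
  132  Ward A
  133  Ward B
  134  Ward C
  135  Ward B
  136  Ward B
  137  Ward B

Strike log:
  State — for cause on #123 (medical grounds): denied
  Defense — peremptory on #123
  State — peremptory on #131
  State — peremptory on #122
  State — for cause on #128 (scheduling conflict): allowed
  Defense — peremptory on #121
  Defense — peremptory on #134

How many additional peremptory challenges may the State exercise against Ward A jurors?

1

State peremptories so far: #131, #122 — 2 of 5 used, 3 left overall.
Against Ward A: #131 — 1 used; per-ward cap 2 leaves 1.
Binding limit: min(3, 1) = 1.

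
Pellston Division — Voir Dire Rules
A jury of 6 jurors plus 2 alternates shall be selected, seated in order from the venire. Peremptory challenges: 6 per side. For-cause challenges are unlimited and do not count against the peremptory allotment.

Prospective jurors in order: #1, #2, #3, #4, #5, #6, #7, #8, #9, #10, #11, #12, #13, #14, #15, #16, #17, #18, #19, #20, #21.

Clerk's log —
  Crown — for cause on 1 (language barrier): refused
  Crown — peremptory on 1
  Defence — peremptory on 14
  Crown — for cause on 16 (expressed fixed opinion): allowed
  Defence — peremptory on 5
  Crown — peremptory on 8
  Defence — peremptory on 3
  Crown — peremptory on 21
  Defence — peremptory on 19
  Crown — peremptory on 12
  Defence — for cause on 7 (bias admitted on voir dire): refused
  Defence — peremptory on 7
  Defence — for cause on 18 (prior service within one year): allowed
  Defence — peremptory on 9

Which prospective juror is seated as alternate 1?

15

Removed: #1, #3, #5, #7, #8, #9, #12, #14, #16, #18, #19, #21.
Seating in order: seats 1–6 → #2, #4, #6, #10, #11, #13; alternates → #15, #17.
So alternate 1 is #15.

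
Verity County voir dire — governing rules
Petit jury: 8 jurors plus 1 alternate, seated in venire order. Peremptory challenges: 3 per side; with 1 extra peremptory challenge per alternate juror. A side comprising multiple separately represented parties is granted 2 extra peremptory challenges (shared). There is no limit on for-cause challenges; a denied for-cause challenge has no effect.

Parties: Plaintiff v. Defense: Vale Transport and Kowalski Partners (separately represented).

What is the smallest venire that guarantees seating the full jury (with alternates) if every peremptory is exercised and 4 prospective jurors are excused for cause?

23

Seats to fill: 8 + 1 alternates = 9.
Peremptories — Plaintiff: 3 + 1×1 = 4; Defense: 3 + 1×1 + 2 = 6; total 10.
For-cause removals: 4.
Minimum venire: 9 + 10 + 4 = 23.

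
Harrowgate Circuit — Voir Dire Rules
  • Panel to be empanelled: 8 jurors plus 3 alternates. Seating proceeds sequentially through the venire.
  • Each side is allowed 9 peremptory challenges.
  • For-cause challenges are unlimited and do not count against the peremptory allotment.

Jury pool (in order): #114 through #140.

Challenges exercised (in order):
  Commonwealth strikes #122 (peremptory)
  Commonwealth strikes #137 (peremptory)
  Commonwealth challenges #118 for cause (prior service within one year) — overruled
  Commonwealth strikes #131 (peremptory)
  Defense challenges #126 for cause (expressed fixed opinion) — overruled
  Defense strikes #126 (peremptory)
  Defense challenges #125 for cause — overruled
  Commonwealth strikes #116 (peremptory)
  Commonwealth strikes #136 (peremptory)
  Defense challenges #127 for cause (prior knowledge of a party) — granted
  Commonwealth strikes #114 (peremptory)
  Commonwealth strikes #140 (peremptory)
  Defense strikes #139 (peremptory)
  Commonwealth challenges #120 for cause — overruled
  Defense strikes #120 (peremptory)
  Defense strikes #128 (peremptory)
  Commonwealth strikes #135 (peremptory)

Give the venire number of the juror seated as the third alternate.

Removed: #114, #116, #120, #122, #126, #127, #128, #131, #135, #136, #137, #139, #140. (#118, #125 stay — for-cause denied.)
Seating in order: seats 1–8 → #115, #117, #118, #119, #121, #123, #124, #125; alternates → #129, #130, #132.
So alternate 3 is #132.

132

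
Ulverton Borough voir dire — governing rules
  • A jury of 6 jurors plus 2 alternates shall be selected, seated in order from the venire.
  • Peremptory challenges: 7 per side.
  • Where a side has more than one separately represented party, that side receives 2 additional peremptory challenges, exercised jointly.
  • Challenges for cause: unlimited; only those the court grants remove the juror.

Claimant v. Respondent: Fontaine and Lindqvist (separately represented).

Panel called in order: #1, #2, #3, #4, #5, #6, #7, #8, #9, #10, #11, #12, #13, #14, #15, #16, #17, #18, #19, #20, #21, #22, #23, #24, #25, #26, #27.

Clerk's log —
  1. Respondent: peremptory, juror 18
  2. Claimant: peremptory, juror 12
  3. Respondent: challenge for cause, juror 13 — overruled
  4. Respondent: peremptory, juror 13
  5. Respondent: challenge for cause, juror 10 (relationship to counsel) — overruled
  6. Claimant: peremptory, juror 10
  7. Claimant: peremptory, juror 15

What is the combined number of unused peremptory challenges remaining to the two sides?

Claimant allotment: 7. Respondent allotment: 7 base + 2 multi-party = 9.
Claimant peremptories used: #12, #10, #15 — 3.
Respondent peremptories used: #18, #13 — 2 (for-cause on #13, #10 don't count).
Remaining: (7 − 3) + (9 − 2) = 11.

11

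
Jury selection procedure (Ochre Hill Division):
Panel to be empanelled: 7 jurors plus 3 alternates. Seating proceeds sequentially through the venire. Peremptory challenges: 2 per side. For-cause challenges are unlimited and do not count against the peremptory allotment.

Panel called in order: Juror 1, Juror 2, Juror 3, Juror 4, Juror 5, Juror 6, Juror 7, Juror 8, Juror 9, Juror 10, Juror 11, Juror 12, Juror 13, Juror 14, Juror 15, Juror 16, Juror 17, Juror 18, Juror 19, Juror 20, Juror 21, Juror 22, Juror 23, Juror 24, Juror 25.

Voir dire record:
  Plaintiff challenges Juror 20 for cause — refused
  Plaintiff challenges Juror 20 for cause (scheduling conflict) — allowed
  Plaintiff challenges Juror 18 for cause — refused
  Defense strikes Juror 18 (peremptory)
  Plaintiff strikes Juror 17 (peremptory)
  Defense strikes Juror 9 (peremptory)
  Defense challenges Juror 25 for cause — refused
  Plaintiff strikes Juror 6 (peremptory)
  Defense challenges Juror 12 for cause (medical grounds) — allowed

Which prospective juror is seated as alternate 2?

11

Removed: #6, #9, #12, #17, #18, #20. (#25 stays — for-cause denied.)
Filling seats in venire order through position 9: #1, #2, #3, #4, #5, #7, #8, #10, #11.
So alternate 2 is #11.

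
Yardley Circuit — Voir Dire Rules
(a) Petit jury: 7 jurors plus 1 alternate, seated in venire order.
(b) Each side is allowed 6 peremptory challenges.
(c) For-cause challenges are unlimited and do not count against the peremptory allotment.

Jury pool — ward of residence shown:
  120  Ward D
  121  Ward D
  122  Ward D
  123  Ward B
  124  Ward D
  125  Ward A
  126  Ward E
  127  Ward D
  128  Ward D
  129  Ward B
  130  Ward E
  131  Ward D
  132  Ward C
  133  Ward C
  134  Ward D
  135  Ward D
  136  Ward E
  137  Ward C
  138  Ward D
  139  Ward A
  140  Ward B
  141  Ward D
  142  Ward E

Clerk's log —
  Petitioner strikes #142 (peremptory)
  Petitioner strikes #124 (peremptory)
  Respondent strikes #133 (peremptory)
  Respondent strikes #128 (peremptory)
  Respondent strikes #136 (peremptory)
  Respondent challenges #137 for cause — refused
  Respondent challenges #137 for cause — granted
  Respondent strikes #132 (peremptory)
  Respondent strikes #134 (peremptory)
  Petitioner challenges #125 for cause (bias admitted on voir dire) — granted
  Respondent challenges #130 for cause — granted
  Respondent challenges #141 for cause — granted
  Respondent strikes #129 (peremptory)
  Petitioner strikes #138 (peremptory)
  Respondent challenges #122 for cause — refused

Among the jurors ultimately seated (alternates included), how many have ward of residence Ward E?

Removed: #124, #125, #128, #129, #130, #132, #133, #134, #136, #137, #138, #141, #142.
Seated (8 incl. alternates): #120, #121, #122, #123, #126, #127, #131, #135.
Of those, in Ward E: #126 → 1.

1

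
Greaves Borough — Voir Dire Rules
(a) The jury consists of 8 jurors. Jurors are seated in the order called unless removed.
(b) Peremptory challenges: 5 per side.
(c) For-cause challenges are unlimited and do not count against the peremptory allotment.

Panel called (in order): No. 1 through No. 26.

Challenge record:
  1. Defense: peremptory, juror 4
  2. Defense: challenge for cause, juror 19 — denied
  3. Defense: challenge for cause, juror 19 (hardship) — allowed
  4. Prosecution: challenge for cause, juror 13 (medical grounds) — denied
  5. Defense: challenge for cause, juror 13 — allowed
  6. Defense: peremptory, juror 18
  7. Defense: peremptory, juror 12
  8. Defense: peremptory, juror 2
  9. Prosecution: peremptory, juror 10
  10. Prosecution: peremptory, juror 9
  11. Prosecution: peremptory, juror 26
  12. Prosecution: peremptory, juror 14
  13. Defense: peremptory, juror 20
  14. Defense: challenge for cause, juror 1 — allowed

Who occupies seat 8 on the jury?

16

Removed: #1, #2, #4, #9, #10, #12, #13, #14, #18, #19, #20, #26.
Seating in order: seats 1–8 → #3, #5, #6, #7, #8, #11, #15, #16.
So seat 8 is #16.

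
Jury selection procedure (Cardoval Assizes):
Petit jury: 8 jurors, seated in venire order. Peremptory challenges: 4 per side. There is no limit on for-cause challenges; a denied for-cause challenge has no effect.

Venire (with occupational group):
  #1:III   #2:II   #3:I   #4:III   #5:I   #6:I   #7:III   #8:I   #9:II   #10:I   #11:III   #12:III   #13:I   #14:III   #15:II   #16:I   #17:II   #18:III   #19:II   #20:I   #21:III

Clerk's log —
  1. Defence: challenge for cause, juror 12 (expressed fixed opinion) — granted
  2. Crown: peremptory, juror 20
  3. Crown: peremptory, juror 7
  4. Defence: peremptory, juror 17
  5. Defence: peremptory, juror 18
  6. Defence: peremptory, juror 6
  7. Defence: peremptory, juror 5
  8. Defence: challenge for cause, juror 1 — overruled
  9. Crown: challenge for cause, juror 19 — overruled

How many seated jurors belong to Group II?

2

Removed: #5, #6, #7, #12, #17, #18, #20.
Seated jurors 1–8: #1, #2, #3, #4, #8, #9, #10, #11.
Of those, in Group II: #2, #9 → 2.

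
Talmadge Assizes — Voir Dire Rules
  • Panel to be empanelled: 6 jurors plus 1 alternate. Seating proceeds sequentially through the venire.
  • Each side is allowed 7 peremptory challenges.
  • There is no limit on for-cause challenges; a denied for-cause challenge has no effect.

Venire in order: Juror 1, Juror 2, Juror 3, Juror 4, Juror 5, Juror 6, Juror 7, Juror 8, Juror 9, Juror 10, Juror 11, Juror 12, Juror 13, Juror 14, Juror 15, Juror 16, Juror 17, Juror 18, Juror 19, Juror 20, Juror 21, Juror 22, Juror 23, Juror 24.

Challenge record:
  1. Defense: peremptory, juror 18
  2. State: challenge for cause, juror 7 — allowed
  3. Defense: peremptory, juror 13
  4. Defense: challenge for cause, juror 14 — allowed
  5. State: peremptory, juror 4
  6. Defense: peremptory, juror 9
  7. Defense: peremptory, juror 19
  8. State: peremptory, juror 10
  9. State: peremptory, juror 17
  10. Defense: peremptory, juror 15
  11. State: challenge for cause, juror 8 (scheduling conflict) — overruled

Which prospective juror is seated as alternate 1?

Removed: #4, #7, #9, #10, #13, #14, #15, #17, #18, #19. (#8 stays — for-cause denied.)
Seating in order: seats 1–6 → #1, #2, #3, #5, #6, #8; alternates → #11.
So alternate 1 is #11.

11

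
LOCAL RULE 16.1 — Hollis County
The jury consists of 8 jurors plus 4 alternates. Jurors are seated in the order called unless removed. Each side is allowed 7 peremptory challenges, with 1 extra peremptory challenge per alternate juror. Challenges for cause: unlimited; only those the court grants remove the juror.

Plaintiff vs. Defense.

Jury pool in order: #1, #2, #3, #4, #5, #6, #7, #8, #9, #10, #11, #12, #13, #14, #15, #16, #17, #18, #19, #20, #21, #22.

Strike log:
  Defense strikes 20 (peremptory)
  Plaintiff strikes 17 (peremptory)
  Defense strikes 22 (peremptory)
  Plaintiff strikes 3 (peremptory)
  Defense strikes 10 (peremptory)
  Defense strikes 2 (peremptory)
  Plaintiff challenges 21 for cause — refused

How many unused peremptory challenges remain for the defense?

Defense allotment: 7 base + 1 × 4 alternates = 11.
Defense peremptories used: #20, #22, #10, #2 — 4.
Remaining: 11 − 4 = 7.

7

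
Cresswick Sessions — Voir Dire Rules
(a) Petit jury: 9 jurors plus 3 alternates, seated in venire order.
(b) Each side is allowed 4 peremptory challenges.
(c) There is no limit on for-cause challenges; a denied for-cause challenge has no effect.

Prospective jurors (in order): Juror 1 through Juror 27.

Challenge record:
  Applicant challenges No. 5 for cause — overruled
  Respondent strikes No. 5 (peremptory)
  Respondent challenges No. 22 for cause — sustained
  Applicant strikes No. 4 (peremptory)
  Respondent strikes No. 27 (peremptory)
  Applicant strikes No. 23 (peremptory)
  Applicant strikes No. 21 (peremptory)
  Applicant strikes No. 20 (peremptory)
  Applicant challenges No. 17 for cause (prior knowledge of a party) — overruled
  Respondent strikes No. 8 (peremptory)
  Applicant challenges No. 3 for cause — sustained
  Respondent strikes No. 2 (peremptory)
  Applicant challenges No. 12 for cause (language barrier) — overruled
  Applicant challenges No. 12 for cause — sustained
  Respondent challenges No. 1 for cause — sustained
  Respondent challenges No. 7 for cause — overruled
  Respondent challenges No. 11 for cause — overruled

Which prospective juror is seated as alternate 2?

18

Removed: #1, #2, #3, #4, #5, #8, #12, #20, #21, #22, #23, #27. (#7, #11, #17 stay — for-cause denied.)
Filling seats in venire order through position 11: #6, #7, #9, #10, #11, #13, #14, #15, #16, #17, #18.
So alternate 2 is #18.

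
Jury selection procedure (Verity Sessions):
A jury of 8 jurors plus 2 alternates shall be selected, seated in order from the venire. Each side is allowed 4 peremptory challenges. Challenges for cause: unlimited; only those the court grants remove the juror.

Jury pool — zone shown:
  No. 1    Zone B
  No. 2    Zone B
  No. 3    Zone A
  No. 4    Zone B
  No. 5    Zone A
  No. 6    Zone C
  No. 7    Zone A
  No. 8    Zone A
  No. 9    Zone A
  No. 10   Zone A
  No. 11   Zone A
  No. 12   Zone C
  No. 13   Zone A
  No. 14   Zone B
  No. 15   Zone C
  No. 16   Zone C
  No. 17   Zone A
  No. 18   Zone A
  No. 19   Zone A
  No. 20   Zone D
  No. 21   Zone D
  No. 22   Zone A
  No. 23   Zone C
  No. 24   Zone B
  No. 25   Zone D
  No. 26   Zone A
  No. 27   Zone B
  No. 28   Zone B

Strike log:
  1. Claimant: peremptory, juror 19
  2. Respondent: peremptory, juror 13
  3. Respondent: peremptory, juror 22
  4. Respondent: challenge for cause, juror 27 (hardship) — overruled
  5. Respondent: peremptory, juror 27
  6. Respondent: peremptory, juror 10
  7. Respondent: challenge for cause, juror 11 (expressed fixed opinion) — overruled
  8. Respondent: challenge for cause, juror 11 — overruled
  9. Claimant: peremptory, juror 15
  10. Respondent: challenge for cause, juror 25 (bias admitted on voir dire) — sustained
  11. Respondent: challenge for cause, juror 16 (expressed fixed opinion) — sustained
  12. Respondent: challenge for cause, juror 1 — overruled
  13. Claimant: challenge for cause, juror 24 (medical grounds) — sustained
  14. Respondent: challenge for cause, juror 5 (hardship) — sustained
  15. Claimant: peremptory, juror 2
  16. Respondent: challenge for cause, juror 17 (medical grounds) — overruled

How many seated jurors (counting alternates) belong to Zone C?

Removed: #2, #5, #10, #13, #15, #16, #19, #22, #24, #25, #27.
Seated (10 incl. alternates): #1, #3, #4, #6, #7, #8, #9, #11, #12, #14.
Of those, in Zone C: #6, #12 → 2.

2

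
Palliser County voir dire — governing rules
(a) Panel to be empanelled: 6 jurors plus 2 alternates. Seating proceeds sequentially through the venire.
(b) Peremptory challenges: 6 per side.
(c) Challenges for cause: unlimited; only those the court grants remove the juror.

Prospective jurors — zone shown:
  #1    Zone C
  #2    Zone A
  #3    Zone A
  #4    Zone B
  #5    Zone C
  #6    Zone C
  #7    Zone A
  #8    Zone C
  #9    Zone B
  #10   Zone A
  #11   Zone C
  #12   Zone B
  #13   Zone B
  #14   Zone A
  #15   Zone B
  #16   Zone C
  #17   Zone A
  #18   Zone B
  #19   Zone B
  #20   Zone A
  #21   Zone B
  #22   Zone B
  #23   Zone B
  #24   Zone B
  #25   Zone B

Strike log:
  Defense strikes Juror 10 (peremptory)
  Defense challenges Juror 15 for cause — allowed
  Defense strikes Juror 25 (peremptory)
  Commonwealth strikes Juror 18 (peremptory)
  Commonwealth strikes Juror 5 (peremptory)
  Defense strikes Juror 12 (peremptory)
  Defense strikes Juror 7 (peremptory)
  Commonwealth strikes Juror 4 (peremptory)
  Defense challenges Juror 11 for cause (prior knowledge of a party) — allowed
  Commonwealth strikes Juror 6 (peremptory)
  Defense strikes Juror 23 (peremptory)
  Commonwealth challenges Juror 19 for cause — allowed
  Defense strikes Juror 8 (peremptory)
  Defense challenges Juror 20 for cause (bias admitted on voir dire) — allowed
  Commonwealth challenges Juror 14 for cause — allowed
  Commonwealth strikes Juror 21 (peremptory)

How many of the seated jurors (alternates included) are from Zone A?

Removed: #4, #5, #6, #7, #8, #10, #11, #12, #14, #15, #18, #19, #20, #21, #23, #25.
Seated (8 incl. alternates): #1, #2, #3, #9, #13, #16, #17, #22.
Of those, in Zone A: #2, #3, #17 → 3.

3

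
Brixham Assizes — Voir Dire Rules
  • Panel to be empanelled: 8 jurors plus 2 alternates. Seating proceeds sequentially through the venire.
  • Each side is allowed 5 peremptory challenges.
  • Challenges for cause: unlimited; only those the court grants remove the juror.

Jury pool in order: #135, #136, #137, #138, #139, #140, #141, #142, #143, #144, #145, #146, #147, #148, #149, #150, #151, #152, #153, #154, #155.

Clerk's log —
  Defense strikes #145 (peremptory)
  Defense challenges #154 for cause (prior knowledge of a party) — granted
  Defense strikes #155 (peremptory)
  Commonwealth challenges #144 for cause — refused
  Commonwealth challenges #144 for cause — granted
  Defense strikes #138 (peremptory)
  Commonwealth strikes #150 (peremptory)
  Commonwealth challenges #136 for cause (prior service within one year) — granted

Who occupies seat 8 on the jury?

146

Removed: #136, #138, #144, #145, #150, #154, #155.
Seating in order: seats 1–8 → #135, #137, #139, #140, #141, #142, #143, #146; alternates → #147, #148.
So seat 8 is #146.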